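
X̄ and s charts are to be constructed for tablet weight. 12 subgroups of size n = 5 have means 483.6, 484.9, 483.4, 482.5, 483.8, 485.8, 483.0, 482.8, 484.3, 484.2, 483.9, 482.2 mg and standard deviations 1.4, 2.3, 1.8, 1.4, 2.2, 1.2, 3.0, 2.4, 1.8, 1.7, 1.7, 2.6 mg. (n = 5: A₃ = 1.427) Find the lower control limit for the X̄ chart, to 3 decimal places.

480.905

X̄̄ = (483.6 + 484.9 + 483.4 + 482.5 + 483.8 + 485.8 + 483.0 + 482.8 + 484.3 + 484.2 + 483.9 + 482.2) / 12 = 483.7000
s̄ = (1.4 + 2.3 + 1.8 + 1.4 + 2.2 + 1.2 + 3.0 + 2.4 + 1.8 + 1.7 + 1.7 + 2.6) / 12 = 1.9583
LCL = X̄̄ − A₃·s̄ = 483.7000 − 1.427 × 1.9583 = 480.9055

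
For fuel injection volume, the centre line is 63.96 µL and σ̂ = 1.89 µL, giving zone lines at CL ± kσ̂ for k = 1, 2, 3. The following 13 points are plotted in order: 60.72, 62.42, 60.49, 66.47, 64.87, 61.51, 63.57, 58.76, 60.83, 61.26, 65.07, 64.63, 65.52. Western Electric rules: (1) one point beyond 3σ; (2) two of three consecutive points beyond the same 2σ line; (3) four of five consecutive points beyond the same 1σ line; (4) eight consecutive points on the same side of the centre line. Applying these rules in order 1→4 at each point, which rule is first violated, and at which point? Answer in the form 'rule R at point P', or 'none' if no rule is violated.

Zone of each point (C = within 1σ̂, B = 1σ̂–2σ̂, A = 2σ̂–3σ̂, * = beyond 3σ̂; sign = side of CL): 1:-B, 2:-C, 3:-B, 4:+B, 5:+C, 6:-B, 7:-C, 8:-A, 9:-B, 10:-B, 11:+C, 12:+C, 13:+C
Rule 3 (four of five consecutive points beyond the same 1σ limit) is satisfied at point 10.

rule 3 at point 10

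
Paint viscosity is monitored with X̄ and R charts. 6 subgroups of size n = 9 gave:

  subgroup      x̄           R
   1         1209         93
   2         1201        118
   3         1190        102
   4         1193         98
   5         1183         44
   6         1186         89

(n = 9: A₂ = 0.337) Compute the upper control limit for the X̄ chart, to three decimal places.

X̄̄ = (1209 + 1201 + 1190 + 1193 + 1183 + 1186) / 6 = 7162.0000 / 6 = 1193.6667
R̄ = (93 + 118 + 102 + 98 + 44 + 89) / 6 = 544.0000 / 6 = 90.6667
UCL = X̄̄ + A₂·R̄ = 1193.6667 + 0.337 × 90.6667 = 1224.2213

1224.221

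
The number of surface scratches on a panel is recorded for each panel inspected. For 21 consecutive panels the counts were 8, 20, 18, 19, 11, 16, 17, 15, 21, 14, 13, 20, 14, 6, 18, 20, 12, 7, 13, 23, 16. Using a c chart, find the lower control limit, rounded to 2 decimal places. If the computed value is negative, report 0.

3.56

c̄ = (8 + 20 + 18 + 19 + 11 + 16 + 17 + 15 + 21 + 14 + 13 + 20 + 14 + 6 + 18 + 20 + 12 + 7 + 13 + 23 + 16) / 21 = 321 / 21 = 15.2857
LCL = c̄ − 3√c̄ = 15.2857 − 3 × 3.9097 = 3.5566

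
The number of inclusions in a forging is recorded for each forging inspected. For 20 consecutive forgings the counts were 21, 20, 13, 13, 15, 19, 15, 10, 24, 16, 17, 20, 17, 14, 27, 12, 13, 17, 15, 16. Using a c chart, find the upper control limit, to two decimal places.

28.96

c̄ = (21 + 20 + 13 + 13 + 15 + 19 + 15 + 10 + 24 + 16 + 17 + 20 + 17 + 14 + 27 + 12 + 13 + 17 + 15 + 16) / 20 = 334 / 20 = 16.7000
UCL = c̄ + 3√c̄ = 16.7000 + 3 × √16.7000 = 16.7000 + 3 × 4.0866 = 28.9597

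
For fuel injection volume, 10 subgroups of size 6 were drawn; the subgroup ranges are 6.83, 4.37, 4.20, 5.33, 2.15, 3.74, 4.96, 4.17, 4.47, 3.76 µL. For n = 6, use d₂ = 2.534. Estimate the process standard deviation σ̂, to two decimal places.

1.74

R̄ = (6.83 + 4.37 + 4.20 + 5.33 + 2.15 + 3.74 + 4.96 + 4.17 + 4.47 + 3.76) / 10 = 4.3980
σ̂ = R̄ / d₂ = 4.3980 / 2.534 = 1.7356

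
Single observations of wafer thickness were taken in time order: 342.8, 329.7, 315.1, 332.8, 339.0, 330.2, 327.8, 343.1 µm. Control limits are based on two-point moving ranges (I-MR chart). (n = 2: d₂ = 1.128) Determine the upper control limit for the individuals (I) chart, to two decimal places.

362.24

X̄ = (342.8 + 329.7 + 315.1 + 332.8 + 339.0 + 330.2 + 327.8 + 343.1) / 8 = 332.5625
Moving ranges: 13.1, 14.6, 17.7, 6.2, 8.8, 2.4, 15.3; M̄R̄ = 78.1000 / 7 = 11.1571
UCL = X̄ + 3·M̄R̄/d₂ = 332.5625 + 3 × 11.1571 / 1.128 = 362.2358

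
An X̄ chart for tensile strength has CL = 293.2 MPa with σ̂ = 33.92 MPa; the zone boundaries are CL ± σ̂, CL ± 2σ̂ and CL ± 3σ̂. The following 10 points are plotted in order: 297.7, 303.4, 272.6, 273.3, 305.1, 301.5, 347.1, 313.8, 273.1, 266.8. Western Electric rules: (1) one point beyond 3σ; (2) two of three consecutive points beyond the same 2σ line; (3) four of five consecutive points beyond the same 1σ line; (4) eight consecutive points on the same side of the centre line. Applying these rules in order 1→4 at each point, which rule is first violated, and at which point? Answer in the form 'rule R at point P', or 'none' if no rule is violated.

none

Zone of each point (C = within 1σ̂, B = 1σ̂–2σ̂, A = 2σ̂–3σ̂, * = beyond 3σ̂; sign = side of CL): 1:+C, 2:+C, 3:-C, 4:-C, 5:+C, 6:+C, 7:+B, 8:+C, 9:-C, 10:-C
No rule fires across all 10 points.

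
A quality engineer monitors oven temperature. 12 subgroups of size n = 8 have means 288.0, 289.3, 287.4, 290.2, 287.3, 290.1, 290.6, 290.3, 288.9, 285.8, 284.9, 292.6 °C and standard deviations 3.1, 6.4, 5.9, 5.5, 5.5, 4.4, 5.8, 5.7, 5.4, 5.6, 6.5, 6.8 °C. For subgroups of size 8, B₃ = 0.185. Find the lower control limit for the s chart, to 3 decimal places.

1.027

s̄ = (3.1 + 6.4 + 5.9 + 5.5 + 5.5 + 4.4 + 5.8 + 5.7 + 5.4 + 5.6 + 6.5 + 6.8) / 12 = 5.5500
LCL_s = B₃·s̄ = 0.185 × 5.5500 = 1.0268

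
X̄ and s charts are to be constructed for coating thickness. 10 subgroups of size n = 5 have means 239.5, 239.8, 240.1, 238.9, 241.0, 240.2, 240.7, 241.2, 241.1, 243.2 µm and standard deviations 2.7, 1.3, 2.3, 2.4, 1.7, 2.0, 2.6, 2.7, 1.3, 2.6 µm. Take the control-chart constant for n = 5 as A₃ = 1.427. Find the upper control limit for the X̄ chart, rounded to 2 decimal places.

243.65

X̄̄ = (239.5 + 239.8 + 240.1 + 238.9 + 241.0 + 240.2 + 240.7 + 241.2 + 241.1 + 243.2) / 10 = 240.5700
s̄ = (2.7 + 1.3 + 2.3 + 2.4 + 1.7 + 2.0 + 2.6 + 2.7 + 1.3 + 2.6) / 10 = 2.1600
UCL = X̄̄ + A₃·s̄ = 240.5700 + 1.427 × 2.1600 = 243.6523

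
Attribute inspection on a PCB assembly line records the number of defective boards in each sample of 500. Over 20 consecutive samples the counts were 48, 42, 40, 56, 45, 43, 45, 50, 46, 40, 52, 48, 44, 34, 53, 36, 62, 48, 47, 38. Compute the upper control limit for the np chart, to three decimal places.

65.210

p̄ = Σdᵢ / (k·n) = 917 / (20 × 500) = 0.09170
UCL = np̄ + 3·√(np̄(1−p̄)) = 45.8500 + 3 × √(45.8500×0.90830) = 45.8500 + 3 × 6.4533 = 65.2100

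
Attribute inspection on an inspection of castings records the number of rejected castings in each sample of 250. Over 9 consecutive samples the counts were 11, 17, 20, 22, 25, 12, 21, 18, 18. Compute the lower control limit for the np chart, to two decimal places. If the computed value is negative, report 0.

p̄ = Σdᵢ / (k·n) = 164 / (9 × 250) = 0.07289
LCL = np̄ − 3·√(np̄(1−p̄)) = 18.2222 − 3 × 4.1102 = 5.8915

5.89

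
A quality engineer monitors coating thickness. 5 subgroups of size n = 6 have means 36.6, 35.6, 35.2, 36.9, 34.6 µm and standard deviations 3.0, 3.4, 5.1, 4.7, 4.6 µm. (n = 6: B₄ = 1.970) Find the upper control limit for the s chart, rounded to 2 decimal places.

8.20

s̄ = (3.0 + 3.4 + 5.1 + 4.7 + 4.6) / 5 = 4.1600
UCL_s = B₄·s̄ = 1.970 × 4.1600 = 8.1952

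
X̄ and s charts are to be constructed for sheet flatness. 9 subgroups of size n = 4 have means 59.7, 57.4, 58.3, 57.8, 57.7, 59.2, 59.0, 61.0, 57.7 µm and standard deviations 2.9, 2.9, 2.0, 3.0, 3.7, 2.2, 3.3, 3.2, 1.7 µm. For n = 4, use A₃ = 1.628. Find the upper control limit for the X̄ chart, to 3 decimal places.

63.149

X̄̄ = (59.7 + 57.4 + 58.3 + 57.8 + 57.7 + 59.2 + 59.0 + 61.0 + 57.7) / 9 = 58.6444
s̄ = (2.9 + 2.9 + 2.0 + 3.0 + 3.7 + 2.2 + 3.3 + 3.2 + 1.7) / 9 = 2.7667
UCL = X̄̄ + A₃·s̄ = 58.6444 + 1.628 × 2.7667 = 63.1486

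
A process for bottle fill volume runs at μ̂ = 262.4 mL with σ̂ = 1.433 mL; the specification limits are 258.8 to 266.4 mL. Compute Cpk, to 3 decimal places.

0.837

Cpu = (USL − μ̂) / (3σ̂) = (266.4 − 262.4) / (3 × 1.433) = 0.9304; Cpl = (μ̂ − LSL) / (3σ̂) = (262.4 − 258.8) / (3 × 1.433) = 0.8374; Cpk = min(Cpu, Cpl) = 0.8374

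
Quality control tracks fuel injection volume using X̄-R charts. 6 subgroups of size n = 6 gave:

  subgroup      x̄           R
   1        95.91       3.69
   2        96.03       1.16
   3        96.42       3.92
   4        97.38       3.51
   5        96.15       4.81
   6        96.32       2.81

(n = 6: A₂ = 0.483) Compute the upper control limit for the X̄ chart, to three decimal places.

X̄̄ = (95.91 + 96.03 + 96.42 + 97.38 + 96.15 + 96.32) / 6 = 578.2100 / 6 = 96.3683
R̄ = (3.69 + 1.16 + 3.92 + 3.51 + 4.81 + 2.81) / 6 = 19.9000 / 6 = 3.3167
UCL = X̄̄ + A₂·R̄ = 96.3683 + 0.483 × 3.3167 = 97.9703

97.970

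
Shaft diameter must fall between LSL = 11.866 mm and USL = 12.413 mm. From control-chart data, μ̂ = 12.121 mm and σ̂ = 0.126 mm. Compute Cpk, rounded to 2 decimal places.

Cpu = (USL − μ̂) / (3σ̂) = (12.413 − 12.121) / (3 × 0.126) = 0.7725; Cpl = (μ̂ − LSL) / (3σ̂) = (12.121 − 11.866) / (3 × 0.126) = 0.6746; Cpk = min(Cpu, Cpl) = 0.6746

0.67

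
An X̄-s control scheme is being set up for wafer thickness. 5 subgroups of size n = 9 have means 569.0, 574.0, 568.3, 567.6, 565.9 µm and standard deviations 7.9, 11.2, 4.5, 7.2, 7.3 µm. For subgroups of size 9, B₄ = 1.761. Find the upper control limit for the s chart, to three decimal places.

13.419

s̄ = (7.9 + 11.2 + 4.5 + 7.2 + 7.3) / 5 = 7.6200
UCL_s = B₄·s̄ = 1.761 × 7.6200 = 13.4188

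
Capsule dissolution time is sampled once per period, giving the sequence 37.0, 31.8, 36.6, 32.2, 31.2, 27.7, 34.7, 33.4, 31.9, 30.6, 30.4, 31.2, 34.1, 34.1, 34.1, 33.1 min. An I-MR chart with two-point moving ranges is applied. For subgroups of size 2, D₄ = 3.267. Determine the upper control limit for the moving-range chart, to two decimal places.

Moving ranges: 5.2, 4.8, 4.4, 1.0, 3.5, 7.0, 1.3, 1.5, 1.3, 0.2, 0.8, 2.9, 0.0, 0.0, 1.0; M̄R̄ = 34.9000 / 15 = 2.3267
UCL_MR = D₄·M̄R̄ = 3.267 × 2.3267 = 7.6012

7.60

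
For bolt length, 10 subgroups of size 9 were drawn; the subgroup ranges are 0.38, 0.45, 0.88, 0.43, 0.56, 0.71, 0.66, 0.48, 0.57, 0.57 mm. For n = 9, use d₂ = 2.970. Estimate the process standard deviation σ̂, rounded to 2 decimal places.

R̄ = (0.38 + 0.45 + 0.88 + 0.43 + 0.56 + 0.71 + 0.66 + 0.48 + 0.57 + 0.57) / 10 = 0.5690
σ̂ = R̄ / d₂ = 0.5690 / 2.970 = 0.1916

0.19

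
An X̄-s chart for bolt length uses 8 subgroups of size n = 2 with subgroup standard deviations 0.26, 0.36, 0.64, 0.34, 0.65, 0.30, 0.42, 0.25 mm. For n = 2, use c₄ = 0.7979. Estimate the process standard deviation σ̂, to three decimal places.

0.504

s̄ = (0.26 + 0.36 + 0.64 + 0.34 + 0.65 + 0.30 + 0.42 + 0.25) / 8 = 0.4025
σ̂ = s̄ / c₄ = 0.4025 / 0.7979 = 0.5044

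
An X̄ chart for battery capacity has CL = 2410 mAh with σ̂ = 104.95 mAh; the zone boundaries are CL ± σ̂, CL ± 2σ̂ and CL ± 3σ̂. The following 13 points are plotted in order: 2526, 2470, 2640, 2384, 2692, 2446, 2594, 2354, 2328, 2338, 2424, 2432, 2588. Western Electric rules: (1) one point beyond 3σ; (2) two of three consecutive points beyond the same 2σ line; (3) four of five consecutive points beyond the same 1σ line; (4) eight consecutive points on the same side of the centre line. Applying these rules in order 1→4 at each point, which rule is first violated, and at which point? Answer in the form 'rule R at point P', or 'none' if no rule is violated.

Zone of each point (C = within 1σ̂, B = 1σ̂–2σ̂, A = 2σ̂–3σ̂, * = beyond 3σ̂; sign = side of CL): 1:+B, 2:+C, 3:+A, 4:-C, 5:+A, 6:+C, 7:+B, 8:-C, 9:-C, 10:-C, 11:+C, 12:+C, 13:+B
Rule 2 (two of three consecutive points beyond the same 2σ limit) is satisfied at point 5.

rule 2 at point 5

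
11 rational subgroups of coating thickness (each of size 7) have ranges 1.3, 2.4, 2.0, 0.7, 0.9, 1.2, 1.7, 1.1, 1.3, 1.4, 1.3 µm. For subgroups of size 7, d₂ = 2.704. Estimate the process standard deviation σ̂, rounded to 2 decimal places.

R̄ = (1.3 + 2.4 + 2.0 + 0.7 + 0.9 + 1.2 + 1.7 + 1.1 + 1.3 + 1.4 + 1.3) / 11 = 1.3909
σ̂ = R̄ / d₂ = 1.3909 / 2.704 = 0.5144

0.51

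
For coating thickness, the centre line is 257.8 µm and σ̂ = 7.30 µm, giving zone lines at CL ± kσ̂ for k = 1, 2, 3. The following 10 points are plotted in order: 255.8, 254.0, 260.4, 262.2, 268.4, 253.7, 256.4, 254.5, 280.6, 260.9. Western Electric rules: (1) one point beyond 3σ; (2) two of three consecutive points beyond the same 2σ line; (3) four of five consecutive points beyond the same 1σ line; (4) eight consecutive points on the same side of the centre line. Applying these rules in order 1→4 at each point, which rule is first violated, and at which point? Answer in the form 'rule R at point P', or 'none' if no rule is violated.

Zone of each point (C = within 1σ̂, B = 1σ̂–2σ̂, A = 2σ̂–3σ̂, * = beyond 3σ̂; sign = side of CL): 1:-C, 2:-C, 3:+C, 4:+C, 5:+B, 6:-C, 7:-C, 8:-C, 9:+*, 10:+C
Rule 1 (one point beyond the 3σ limits) is satisfied at point 9.

rule 1 at point 9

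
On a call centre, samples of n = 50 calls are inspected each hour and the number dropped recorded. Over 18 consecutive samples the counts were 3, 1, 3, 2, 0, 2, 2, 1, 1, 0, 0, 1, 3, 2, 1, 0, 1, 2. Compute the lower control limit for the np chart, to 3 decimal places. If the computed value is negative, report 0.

0.000

p̄ = Σdᵢ / (k·n) = 25 / (18 × 50) = 0.02778
LCL = np̄ − 3·√(np̄(1−p̄)) = 1.3889 − 3 × 1.1620 = -2.0972 → 0 (negative, so LCL = 0)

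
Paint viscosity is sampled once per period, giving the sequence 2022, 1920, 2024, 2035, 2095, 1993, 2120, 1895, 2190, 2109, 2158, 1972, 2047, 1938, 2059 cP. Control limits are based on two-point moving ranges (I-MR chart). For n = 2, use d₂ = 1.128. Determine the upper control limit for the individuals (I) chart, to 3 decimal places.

2351.347

X̄ = (2022 + 1920 + 2024 + 2035 + 2095 + 1993 + 2120 + 1895 + 2190 + 2109 + 2158 + 1972 + 2047 + 1938 + 2059) / 15 = 2038.4667
Moving ranges: 102, 104, 11, 60, 102, 127, 225, 295, 81, 49, 186, 75, 109, 121; M̄R̄ = 1647.0000 / 14 = 117.6429
UCL = X̄ + 3·M̄R̄/d₂ = 2038.4667 + 3 × 117.6429 / 1.128 = 2351.3466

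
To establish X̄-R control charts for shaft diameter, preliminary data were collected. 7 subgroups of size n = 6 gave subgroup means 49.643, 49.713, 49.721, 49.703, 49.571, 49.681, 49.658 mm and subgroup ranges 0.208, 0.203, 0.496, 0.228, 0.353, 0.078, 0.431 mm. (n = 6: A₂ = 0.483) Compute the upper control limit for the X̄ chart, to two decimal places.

49.81

X̄̄ = (49.643 + 49.713 + 49.721 + 49.703 + 49.571 + 49.681 + 49.658) / 7 = 347.6900 / 7 = 49.6700
R̄ = (0.208 + 0.203 + 0.496 + 0.228 + 0.353 + 0.078 + 0.431) / 7 = 1.9970 / 7 = 0.2853
UCL = X̄̄ + A₂·R̄ = 49.6700 + 0.483 × 0.2853 = 49.8078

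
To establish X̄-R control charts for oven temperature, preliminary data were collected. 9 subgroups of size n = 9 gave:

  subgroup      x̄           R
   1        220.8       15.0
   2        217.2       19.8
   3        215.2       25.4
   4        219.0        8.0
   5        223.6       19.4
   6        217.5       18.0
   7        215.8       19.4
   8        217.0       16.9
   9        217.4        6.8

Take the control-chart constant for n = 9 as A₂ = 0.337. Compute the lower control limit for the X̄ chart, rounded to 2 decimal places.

X̄̄ = (220.8 + 217.2 + 215.2 + 219.0 + 223.6 + 217.5 + 215.8 + 217.0 + 217.4) / 9 = 1963.5000 / 9 = 218.1667
R̄ = (15.0 + 19.8 + 25.4 + 8.0 + 19.4 + 18.0 + 19.4 + 16.9 + 6.8) / 9 = 148.7000 / 9 = 16.5222
LCL = X̄̄ − A₂·R̄ = 218.1667 − 0.337 × 16.5222 = 212.5987

212.60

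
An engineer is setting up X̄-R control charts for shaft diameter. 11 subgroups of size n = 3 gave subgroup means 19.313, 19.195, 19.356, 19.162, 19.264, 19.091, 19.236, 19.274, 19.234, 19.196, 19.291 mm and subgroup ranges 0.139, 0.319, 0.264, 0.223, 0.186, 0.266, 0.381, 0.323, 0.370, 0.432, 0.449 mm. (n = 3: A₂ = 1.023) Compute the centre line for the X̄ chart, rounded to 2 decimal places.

X̄̄ = (19.313 + 19.195 + 19.356 + 19.162 + 19.264 + 19.091 + 19.236 + 19.274 + 19.234 + 19.196 + 19.291) / 11 = 211.6120 / 11 = 19.2375
CL = X̄̄ = 19.2375

19.24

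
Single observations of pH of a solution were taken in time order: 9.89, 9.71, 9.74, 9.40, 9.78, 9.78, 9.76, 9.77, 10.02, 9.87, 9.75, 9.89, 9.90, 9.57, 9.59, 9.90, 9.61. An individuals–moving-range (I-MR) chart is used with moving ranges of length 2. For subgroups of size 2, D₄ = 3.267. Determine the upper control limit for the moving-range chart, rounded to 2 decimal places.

0.53

Moving ranges: 0.18, 0.03, 0.34, 0.38, 0.00, 0.02, 0.01, 0.25, 0.15, 0.12, 0.14, 0.01, 0.33, 0.02, 0.31, 0.29; M̄R̄ = 2.5800 / 16 = 0.1613
UCL_MR = D₄·M̄R̄ = 3.267 × 0.1613 = 0.5268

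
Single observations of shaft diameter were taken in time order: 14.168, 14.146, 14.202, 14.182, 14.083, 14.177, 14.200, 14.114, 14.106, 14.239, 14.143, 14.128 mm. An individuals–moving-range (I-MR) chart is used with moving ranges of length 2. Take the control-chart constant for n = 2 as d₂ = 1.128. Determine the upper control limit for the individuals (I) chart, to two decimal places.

14.31

X̄ = (14.168 + 14.146 + 14.202 + 14.182 + 14.083 + 14.177 + 14.200 + 14.114 + 14.106 + 14.239 + 14.143 + 14.128) / 12 = 14.1573
Moving ranges: 0.022, 0.056, 0.020, 0.099, 0.094, 0.023, 0.086, 0.008, 0.133, 0.096, 0.015; M̄R̄ = 0.6520 / 11 = 0.0593
UCL = X̄ + 3·M̄R̄/d₂ = 14.1573 + 3 × 0.0593 / 1.128 = 14.3150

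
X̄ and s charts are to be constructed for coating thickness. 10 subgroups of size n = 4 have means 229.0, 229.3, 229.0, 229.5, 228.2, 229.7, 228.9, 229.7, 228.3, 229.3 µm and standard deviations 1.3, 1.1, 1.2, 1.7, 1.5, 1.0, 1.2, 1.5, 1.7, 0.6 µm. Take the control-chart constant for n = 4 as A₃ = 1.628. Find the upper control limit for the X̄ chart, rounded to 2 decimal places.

X̄̄ = (229.0 + 229.3 + 229.0 + 229.5 + 228.2 + 229.7 + 228.9 + 229.7 + 228.3 + 229.3) / 10 = 229.0900
s̄ = (1.3 + 1.1 + 1.2 + 1.7 + 1.5 + 1.0 + 1.2 + 1.5 + 1.7 + 0.6) / 10 = 1.2800
UCL = X̄̄ + A₃·s̄ = 229.0900 + 1.628 × 1.2800 = 231.1738

231.17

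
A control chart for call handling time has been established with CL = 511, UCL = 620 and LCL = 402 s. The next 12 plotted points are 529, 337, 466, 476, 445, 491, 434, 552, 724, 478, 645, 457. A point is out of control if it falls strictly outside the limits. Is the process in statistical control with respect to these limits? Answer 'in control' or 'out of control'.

out of control

Compare each point to [402, 620]: sample 2 = 337 < LCL; sample 9 = 724 > UCL; sample 11 = 645 > UCL.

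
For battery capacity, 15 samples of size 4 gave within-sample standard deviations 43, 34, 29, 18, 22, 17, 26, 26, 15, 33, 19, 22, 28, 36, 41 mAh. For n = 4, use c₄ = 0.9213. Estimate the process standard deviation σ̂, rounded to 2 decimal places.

29.60

s̄ = (43 + 34 + 29 + 18 + 22 + 17 + 26 + 26 + 15 + 33 + 19 + 22 + 28 + 36 + 41) / 15 = 27.2667
σ̂ = s̄ / c₄ = 27.2667 / 0.9213 = 29.5959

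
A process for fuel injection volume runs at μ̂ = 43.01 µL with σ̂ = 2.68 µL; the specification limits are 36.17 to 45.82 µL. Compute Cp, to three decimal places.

Cp = (USL − LSL) / (6σ̂) = (45.82 − 36.17) / (6 × 2.68) = 9.6500 / 16.0800 = 0.6001

0.600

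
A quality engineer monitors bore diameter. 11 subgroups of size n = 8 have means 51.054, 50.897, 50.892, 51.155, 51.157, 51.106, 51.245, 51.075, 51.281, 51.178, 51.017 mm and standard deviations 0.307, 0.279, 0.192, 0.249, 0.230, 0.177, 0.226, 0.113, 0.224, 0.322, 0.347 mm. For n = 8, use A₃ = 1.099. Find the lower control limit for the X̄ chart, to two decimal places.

X̄̄ = (51.054 + 50.897 + 50.892 + 51.155 + 51.157 + 51.106 + 51.245 + 51.075 + 51.281 + 51.178 + 51.017) / 11 = 51.0961
s̄ = (0.307 + 0.279 + 0.192 + 0.249 + 0.230 + 0.177 + 0.226 + 0.113 + 0.224 + 0.322 + 0.347) / 11 = 0.2424
LCL = X̄̄ − A₃·s̄ = 51.0961 − 1.099 × 0.2424 = 50.8297

50.83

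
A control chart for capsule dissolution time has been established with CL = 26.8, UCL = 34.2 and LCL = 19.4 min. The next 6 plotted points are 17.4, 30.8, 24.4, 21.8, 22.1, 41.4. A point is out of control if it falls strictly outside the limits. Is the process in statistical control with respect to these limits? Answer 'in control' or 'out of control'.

out of control

Compare each point to [19.4, 34.2]: sample 1 = 17.4 < LCL; sample 6 = 41.4 > UCL.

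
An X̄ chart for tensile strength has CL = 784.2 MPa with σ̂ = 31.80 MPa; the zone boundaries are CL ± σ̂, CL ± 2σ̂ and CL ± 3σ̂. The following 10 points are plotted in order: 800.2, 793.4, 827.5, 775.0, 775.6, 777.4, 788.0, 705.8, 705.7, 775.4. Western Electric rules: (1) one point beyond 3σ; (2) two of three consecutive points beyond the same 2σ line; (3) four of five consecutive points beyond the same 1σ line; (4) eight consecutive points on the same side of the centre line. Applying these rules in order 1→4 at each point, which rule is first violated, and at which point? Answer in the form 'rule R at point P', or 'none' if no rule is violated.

rule 2 at point 9

Zone of each point (C = within 1σ̂, B = 1σ̂–2σ̂, A = 2σ̂–3σ̂, * = beyond 3σ̂; sign = side of CL): 1:+C, 2:+C, 3:+B, 4:-C, 5:-C, 6:-C, 7:+C, 8:-A, 9:-A, 10:-C
Rule 2 (two of three consecutive points beyond the same 2σ limit) is satisfied at point 9.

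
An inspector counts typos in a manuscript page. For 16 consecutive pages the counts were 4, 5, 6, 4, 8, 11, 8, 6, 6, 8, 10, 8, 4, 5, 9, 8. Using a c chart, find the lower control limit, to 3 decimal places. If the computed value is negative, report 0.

c̄ = (4 + 5 + 6 + 4 + 8 + 11 + 8 + 6 + 6 + 8 + 10 + 8 + 4 + 5 + 9 + 8) / 16 = 110 / 16 = 6.8750
LCL = c̄ − 3√c̄ = 6.8750 − 3 × 2.6220 = -0.9911 → 0 (cannot be negative)

0.000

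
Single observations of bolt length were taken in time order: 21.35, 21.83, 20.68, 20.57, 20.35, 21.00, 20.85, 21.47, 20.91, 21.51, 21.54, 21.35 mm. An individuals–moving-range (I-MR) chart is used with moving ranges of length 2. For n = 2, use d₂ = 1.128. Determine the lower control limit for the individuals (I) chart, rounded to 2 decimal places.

19.97

X̄ = (21.35 + 21.83 + 20.68 + 20.57 + 20.35 + 21.00 + 20.85 + 21.47 + 20.91 + 21.51 + 21.54 + 21.35) / 12 = 21.1175
Moving ranges: 0.48, 1.15, 0.11, 0.22, 0.65, 0.15, 0.62, 0.56, 0.60, 0.03, 0.19; M̄R̄ = 4.7600 / 11 = 0.4327
LCL = X̄ − 3·M̄R̄/d₂ = 21.1175 − 3 × 0.4327 / 1.128 = 19.9666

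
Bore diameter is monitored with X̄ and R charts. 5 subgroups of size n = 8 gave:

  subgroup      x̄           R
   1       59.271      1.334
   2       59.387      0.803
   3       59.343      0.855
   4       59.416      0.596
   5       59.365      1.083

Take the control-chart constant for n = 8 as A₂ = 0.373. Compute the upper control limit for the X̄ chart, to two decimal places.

59.70

X̄̄ = (59.271 + 59.387 + 59.343 + 59.416 + 59.365) / 5 = 296.7820 / 5 = 59.3564
R̄ = (1.334 + 0.803 + 0.855 + 0.596 + 1.083) / 5 = 4.6710 / 5 = 0.9342
UCL = X̄̄ + A₂·R̄ = 59.3564 + 0.373 × 0.9342 = 59.7049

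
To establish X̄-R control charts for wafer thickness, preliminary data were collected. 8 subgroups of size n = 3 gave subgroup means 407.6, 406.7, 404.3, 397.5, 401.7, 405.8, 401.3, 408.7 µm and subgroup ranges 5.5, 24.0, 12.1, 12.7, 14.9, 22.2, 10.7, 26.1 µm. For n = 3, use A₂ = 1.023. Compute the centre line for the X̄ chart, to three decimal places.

X̄̄ = (407.6 + 406.7 + 404.3 + 397.5 + 401.7 + 405.8 + 401.3 + 408.7) / 8 = 3233.6000 / 8 = 404.2000
CL = X̄̄ = 404.2000

404.200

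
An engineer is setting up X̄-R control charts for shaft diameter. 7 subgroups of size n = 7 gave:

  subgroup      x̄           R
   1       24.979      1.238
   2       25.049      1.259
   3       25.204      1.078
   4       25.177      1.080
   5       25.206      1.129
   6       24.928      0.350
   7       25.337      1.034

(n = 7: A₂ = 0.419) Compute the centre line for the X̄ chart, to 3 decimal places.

25.126

X̄̄ = (24.979 + 25.049 + 25.204 + 25.177 + 25.206 + 24.928 + 25.337) / 7 = 175.8800 / 7 = 25.1257
CL = X̄̄ = 25.1257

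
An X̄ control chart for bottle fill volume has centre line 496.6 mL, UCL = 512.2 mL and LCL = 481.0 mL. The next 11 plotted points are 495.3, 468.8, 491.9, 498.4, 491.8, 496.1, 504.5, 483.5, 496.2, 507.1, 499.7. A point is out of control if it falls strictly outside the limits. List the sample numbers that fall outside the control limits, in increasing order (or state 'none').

Compare each point to [481.0, 512.2]: sample 2 = 468.8 < LCL.

2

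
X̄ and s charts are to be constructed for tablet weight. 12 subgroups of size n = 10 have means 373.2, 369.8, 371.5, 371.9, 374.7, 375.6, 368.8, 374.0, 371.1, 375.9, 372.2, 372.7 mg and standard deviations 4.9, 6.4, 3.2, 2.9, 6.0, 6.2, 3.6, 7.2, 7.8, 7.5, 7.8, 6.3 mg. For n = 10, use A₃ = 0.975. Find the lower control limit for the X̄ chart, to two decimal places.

X̄̄ = (373.2 + 369.8 + 371.5 + 371.9 + 374.7 + 375.6 + 368.8 + 374.0 + 371.1 + 375.9 + 372.2 + 372.7) / 12 = 372.6167
s̄ = (4.9 + 6.4 + 3.2 + 2.9 + 6.0 + 6.2 + 3.6 + 7.2 + 7.8 + 7.5 + 7.8 + 6.3) / 12 = 5.8167
LCL = X̄̄ − A₃·s̄ = 372.6167 − 0.975 × 5.8167 = 366.9454

366.95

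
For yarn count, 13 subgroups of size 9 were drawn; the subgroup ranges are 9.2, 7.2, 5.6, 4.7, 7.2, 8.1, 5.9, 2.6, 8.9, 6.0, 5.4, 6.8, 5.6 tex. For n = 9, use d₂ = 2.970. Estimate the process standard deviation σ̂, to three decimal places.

R̄ = (9.2 + 7.2 + 5.6 + 4.7 + 7.2 + 8.1 + 5.9 + 2.6 + 8.9 + 6.0 + 5.4 + 6.8 + 5.6) / 13 = 6.4000
σ̂ = R̄ / d₂ = 6.4000 / 2.970 = 2.1549

2.155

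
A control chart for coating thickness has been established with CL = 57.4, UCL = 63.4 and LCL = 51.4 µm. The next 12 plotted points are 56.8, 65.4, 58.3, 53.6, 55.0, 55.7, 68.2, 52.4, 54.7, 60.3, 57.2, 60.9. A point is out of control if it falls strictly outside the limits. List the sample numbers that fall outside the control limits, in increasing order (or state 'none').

2, 7

Compare each point to [51.4, 63.4]: sample 2 = 65.4 > UCL; sample 7 = 68.2 > UCL.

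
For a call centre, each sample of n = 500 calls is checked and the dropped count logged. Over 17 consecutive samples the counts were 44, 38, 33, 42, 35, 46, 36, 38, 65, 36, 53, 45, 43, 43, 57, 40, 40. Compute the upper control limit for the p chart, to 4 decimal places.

p̄ = Σdᵢ / (k·n) = 734 / (17 × 500) = 0.08635
UCL = p̄ + 3·√(p̄(1−p̄)/n) = 0.08635 + 3 × √(0.08635×0.91365/500) = 0.08635 + 3 × 0.01256 = 0.12404

0.1240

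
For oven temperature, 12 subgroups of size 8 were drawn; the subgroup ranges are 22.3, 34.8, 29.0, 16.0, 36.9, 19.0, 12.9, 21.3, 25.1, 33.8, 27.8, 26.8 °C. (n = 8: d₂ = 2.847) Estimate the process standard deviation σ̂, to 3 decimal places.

R̄ = (22.3 + 34.8 + 29.0 + 16.0 + 36.9 + 19.0 + 12.9 + 21.3 + 25.1 + 33.8 + 27.8 + 26.8) / 12 = 25.4750
σ̂ = R̄ / d₂ = 25.4750 / 2.847 = 8.9480

8.948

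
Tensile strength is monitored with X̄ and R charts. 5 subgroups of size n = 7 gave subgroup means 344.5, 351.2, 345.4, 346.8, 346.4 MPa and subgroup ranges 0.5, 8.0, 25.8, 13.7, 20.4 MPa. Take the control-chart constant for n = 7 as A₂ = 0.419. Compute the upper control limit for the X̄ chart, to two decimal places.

352.59

X̄̄ = (344.5 + 351.2 + 345.4 + 346.8 + 346.4) / 5 = 1734.3000 / 5 = 346.8600
R̄ = (0.5 + 8.0 + 25.8 + 13.7 + 20.4) / 5 = 68.4000 / 5 = 13.6800
UCL = X̄̄ + A₂·R̄ = 346.8600 + 0.419 × 13.6800 = 352.5919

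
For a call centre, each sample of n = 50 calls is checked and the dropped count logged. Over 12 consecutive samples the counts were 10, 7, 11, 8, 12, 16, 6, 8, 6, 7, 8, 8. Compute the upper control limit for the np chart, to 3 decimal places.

17.037

p̄ = Σdᵢ / (k·n) = 107 / (12 × 50) = 0.17833
UCL = np̄ + 3·√(np̄(1−p̄)) = 8.9167 + 3 × √(8.9167×0.82167) = 8.9167 + 3 × 2.7068 = 17.0369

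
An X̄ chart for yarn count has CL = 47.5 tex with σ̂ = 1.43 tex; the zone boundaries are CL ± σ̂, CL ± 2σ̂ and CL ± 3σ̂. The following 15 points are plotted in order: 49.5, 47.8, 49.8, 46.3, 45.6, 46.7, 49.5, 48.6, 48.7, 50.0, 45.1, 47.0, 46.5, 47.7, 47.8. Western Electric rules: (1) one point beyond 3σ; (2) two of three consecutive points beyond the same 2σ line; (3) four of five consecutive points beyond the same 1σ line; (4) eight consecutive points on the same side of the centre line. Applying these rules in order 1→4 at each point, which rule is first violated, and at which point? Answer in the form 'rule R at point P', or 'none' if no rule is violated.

Zone of each point (C = within 1σ̂, B = 1σ̂–2σ̂, A = 2σ̂–3σ̂, * = beyond 3σ̂; sign = side of CL): 1:+B, 2:+C, 3:+B, 4:-C, 5:-B, 6:-C, 7:+B, 8:+C, 9:+C, 10:+B, 11:-B, 12:-C, 13:-C, 14:+C, 15:+C
No rule fires across all 15 points.

none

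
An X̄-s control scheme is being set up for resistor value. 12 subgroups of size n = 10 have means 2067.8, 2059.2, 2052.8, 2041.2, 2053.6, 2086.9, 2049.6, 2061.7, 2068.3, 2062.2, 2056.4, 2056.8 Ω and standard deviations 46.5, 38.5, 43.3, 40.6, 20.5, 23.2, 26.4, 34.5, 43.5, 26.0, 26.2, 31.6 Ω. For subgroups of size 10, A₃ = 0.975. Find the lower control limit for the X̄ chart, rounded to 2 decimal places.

X̄̄ = (2067.8 + 2059.2 + 2052.8 + 2041.2 + 2053.6 + 2086.9 + 2049.6 + 2061.7 + 2068.3 + 2062.2 + 2056.4 + 2056.8) / 12 = 2059.7083
s̄ = (46.5 + 38.5 + 43.3 + 40.6 + 20.5 + 23.2 + 26.4 + 34.5 + 43.5 + 26.0 + 26.2 + 31.6) / 12 = 33.4000
LCL = X̄̄ − A₃·s̄ = 2059.7083 − 0.975 × 33.4000 = 2027.1433

2027.14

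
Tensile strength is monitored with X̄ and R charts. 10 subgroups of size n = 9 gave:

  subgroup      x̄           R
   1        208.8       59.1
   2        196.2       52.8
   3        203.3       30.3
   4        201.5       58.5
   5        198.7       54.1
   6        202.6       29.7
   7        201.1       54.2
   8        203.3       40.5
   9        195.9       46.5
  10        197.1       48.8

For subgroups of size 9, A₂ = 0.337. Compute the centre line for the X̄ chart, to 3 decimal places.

X̄̄ = (208.8 + 196.2 + 203.3 + 201.5 + 198.7 + 202.6 + 201.1 + 203.3 + 195.9 + 197.1) / 10 = 2008.5000 / 10 = 200.8500
CL = X̄̄ = 200.8500

200.850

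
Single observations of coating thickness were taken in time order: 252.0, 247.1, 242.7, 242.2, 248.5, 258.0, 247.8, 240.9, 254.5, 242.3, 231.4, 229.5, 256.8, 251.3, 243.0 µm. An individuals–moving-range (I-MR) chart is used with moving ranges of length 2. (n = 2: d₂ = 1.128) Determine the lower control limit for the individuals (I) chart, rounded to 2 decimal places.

222.61

X̄ = (252.0 + 247.1 + 242.7 + 242.2 + 248.5 + 258.0 + 247.8 + 240.9 + 254.5 + 242.3 + 231.4 + 229.5 + 256.8 + 251.3 + 243.0) / 15 = 245.8667
Moving ranges: 4.9, 4.4, 0.5, 6.3, 9.5, 10.2, 6.9, 13.6, 12.2, 10.9, 1.9, 27.3, 5.5, 8.3; M̄R̄ = 122.4000 / 14 = 8.7429
LCL = X̄ − 3·M̄R̄/d₂ = 245.8667 − 3 × 8.7429 / 1.128 = 222.6144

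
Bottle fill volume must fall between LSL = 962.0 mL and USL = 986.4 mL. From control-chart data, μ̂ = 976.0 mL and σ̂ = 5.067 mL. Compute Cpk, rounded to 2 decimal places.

0.68

Cpu = (USL − μ̂) / (3σ̂) = (986.4 − 976.0) / (3 × 5.067) = 0.6842; Cpl = (μ̂ − LSL) / (3σ̂) = (976.0 − 962.0) / (3 × 5.067) = 0.9210; Cpk = min(Cpu, Cpl) = 0.6842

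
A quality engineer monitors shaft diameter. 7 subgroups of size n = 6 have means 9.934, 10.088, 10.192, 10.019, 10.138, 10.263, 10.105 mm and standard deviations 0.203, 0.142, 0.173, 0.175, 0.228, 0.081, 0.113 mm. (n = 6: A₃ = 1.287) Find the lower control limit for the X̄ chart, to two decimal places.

X̄̄ = (9.934 + 10.088 + 10.192 + 10.019 + 10.138 + 10.263 + 10.105) / 7 = 10.1056
s̄ = (0.203 + 0.142 + 0.173 + 0.175 + 0.228 + 0.081 + 0.113) / 7 = 0.1593
LCL = X̄̄ − A₃·s̄ = 10.1056 − 1.287 × 0.1593 = 9.9006

9.90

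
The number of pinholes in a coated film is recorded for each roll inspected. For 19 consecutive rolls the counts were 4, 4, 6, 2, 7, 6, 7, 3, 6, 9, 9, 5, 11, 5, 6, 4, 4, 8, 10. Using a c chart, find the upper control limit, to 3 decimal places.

c̄ = (4 + 4 + 6 + 2 + 7 + 6 + 7 + 3 + 6 + 9 + 9 + 5 + 11 + 5 + 6 + 4 + 4 + 8 + 10) / 19 = 116 / 19 = 6.1053
UCL = c̄ + 3√c̄ = 6.1053 + 3 × √6.1053 = 6.1053 + 3 × 2.4709 = 13.5179

13.518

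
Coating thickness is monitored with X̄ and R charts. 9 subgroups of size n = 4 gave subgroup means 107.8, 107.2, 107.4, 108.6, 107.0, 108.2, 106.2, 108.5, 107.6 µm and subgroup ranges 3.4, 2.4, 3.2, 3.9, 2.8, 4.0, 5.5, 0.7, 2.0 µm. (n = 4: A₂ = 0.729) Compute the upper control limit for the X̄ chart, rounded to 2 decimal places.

X̄̄ = (107.8 + 107.2 + 107.4 + 108.6 + 107.0 + 108.2 + 106.2 + 108.5 + 107.6) / 9 = 968.5000 / 9 = 107.6111
R̄ = (3.4 + 2.4 + 3.2 + 3.9 + 2.8 + 4.0 + 5.5 + 0.7 + 2.0) / 9 = 27.9000 / 9 = 3.1000
UCL = X̄̄ + A₂·R̄ = 107.6111 + 0.729 × 3.1000 = 109.8710

109.87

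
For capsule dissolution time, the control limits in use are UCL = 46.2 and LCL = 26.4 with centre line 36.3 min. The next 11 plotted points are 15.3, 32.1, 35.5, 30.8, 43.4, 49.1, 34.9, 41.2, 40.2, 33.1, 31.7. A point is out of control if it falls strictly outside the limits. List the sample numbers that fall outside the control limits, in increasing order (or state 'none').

Compare each point to [26.4, 46.2]: sample 1 = 15.3 < LCL; sample 6 = 49.1 > UCL.

1, 6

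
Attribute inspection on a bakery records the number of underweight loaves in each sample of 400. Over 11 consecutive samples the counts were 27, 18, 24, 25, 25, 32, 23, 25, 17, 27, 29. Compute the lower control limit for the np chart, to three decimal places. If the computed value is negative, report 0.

10.278

p̄ = Σdᵢ / (k·n) = 272 / (11 × 400) = 0.06182
LCL = np̄ − 3·√(np̄(1−p̄)) = 24.7273 − 3 × 4.8165 = 10.2778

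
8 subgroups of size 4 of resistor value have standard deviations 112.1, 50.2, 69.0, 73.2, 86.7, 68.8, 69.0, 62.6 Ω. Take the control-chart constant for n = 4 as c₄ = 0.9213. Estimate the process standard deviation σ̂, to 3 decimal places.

80.267

s̄ = (112.1 + 50.2 + 69.0 + 73.2 + 86.7 + 68.8 + 69.0 + 62.6) / 8 = 73.9500
σ̂ = s̄ / c₄ = 73.9500 / 0.9213 = 80.2670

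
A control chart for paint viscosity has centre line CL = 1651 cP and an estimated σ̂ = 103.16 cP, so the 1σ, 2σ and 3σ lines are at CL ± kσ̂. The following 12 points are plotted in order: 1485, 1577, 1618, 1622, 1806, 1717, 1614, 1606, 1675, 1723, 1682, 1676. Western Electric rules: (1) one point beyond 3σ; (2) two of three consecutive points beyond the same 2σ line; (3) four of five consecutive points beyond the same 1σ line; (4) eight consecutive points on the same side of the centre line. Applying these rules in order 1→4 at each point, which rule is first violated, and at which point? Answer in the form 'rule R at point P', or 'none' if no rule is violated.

Zone of each point (C = within 1σ̂, B = 1σ̂–2σ̂, A = 2σ̂–3σ̂, * = beyond 3σ̂; sign = side of CL): 1:-B, 2:-C, 3:-C, 4:-C, 5:+B, 6:+C, 7:-C, 8:-C, 9:+C, 10:+C, 11:+C, 12:+C
No rule fires across all 12 points.

none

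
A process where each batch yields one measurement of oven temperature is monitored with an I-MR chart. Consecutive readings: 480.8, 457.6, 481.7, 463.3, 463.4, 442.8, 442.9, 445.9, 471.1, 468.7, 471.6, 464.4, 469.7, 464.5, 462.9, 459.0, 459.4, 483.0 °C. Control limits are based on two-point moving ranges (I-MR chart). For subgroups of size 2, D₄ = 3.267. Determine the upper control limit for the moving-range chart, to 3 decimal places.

Moving ranges: 23.2, 24.1, 18.4, 0.1, 20.6, 0.1, 3.0, 25.2, 2.4, 2.9, 7.2, 5.3, 5.2, 1.6, 3.9, 0.4, 23.6; M̄R̄ = 167.2000 / 17 = 9.8353
UCL_MR = D₄·M̄R̄ = 3.267 × 9.8353 = 32.1319

32.132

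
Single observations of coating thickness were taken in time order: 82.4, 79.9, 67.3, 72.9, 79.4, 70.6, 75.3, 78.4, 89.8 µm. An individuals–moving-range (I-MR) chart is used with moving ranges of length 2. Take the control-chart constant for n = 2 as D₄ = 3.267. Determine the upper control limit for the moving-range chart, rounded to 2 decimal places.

22.54

Moving ranges: 2.5, 12.6, 5.6, 6.5, 8.8, 4.7, 3.1, 11.4; M̄R̄ = 55.2000 / 8 = 6.9000
UCL_MR = D₄·M̄R̄ = 3.267 × 6.9000 = 22.5423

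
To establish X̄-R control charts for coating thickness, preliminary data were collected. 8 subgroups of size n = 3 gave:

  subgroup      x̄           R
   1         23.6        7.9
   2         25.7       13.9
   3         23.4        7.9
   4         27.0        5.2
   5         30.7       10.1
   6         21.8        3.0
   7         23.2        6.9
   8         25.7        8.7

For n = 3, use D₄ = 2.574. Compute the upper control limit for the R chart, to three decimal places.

20.463

R̄ = (7.9 + 13.9 + 7.9 + 5.2 + 10.1 + 3.0 + 6.9 + 8.7) / 8 = 63.6000 / 8 = 7.9500
UCL_R = D₄·R̄ = 2.574 × 7.9500 = 20.4633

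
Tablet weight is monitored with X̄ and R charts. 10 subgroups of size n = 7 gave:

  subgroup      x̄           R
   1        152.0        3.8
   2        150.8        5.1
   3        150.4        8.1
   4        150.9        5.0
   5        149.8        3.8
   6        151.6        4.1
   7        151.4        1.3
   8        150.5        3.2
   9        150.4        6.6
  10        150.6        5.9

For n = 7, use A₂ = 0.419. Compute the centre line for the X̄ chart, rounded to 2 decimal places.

150.84

X̄̄ = (152.0 + 150.8 + 150.4 + 150.9 + 149.8 + 151.6 + 151.4 + 150.5 + 150.4 + 150.6) / 10 = 1508.4000 / 10 = 150.8400
CL = X̄̄ = 150.8400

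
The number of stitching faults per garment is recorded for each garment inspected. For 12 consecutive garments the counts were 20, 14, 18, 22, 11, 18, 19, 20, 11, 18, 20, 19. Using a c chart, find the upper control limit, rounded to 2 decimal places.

c̄ = (20 + 14 + 18 + 22 + 11 + 18 + 19 + 20 + 11 + 18 + 20 + 19) / 12 = 210 / 12 = 17.5000
UCL = c̄ + 3√c̄ = 17.5000 + 3 × √17.5000 = 17.5000 + 3 × 4.1833 = 30.0499

30.05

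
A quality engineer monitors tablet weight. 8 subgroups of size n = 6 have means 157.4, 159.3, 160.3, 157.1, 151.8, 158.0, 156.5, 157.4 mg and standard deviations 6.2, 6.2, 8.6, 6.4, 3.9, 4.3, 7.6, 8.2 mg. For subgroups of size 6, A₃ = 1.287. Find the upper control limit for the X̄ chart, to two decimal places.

X̄̄ = (157.4 + 159.3 + 160.3 + 157.1 + 151.8 + 158.0 + 156.5 + 157.4) / 8 = 157.2250
s̄ = (6.2 + 6.2 + 8.6 + 6.4 + 3.9 + 4.3 + 7.6 + 8.2) / 8 = 6.4250
UCL = X̄̄ + A₃·s̄ = 157.2250 + 1.287 × 6.4250 = 165.4940

165.49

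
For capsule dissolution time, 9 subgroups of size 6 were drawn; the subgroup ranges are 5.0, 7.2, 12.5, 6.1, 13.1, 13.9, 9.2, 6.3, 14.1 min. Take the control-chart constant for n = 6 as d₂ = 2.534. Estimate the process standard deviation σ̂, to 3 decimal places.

R̄ = (5.0 + 7.2 + 12.5 + 6.1 + 13.1 + 13.9 + 9.2 + 6.3 + 14.1) / 9 = 9.7111
σ̂ = R̄ / d₂ = 9.7111 / 2.534 = 3.8323

3.832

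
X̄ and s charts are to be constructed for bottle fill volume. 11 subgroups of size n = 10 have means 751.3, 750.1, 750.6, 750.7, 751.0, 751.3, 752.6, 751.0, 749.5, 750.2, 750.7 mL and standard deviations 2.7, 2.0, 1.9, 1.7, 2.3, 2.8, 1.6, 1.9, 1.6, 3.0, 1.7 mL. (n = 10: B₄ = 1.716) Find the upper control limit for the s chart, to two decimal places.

3.62

s̄ = (2.7 + 2.0 + 1.9 + 1.7 + 2.3 + 2.8 + 1.6 + 1.9 + 1.6 + 3.0 + 1.7) / 11 = 2.1091
UCL_s = B₄·s̄ = 1.716 × 2.1091 = 3.6192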